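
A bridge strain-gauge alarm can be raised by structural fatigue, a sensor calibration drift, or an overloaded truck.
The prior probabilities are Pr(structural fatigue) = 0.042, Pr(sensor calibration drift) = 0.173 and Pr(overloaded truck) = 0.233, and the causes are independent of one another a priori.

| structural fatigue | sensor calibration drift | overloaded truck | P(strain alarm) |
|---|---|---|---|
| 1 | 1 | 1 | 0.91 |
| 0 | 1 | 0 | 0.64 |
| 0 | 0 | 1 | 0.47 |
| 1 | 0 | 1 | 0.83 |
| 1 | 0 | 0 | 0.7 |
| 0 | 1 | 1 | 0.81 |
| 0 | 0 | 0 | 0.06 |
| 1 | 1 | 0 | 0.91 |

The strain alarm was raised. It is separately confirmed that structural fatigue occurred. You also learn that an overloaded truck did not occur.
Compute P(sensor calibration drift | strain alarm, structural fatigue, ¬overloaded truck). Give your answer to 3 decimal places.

For the numerator, keep only sensor calibration drift=true terms: 0.91*0.173 = 0.157430
The normalizing constant is 0.7*0.827 + 0.91*0.173 = 0.736330
P(sensor calibration drift | strain alarm, structural fatigue, ¬overloaded truck) = 0.157430/0.736330 ≈ 0.214

P(sensor calibration drift | strain alarm, structural fatigue, ¬overloaded truck) ≈ 0.214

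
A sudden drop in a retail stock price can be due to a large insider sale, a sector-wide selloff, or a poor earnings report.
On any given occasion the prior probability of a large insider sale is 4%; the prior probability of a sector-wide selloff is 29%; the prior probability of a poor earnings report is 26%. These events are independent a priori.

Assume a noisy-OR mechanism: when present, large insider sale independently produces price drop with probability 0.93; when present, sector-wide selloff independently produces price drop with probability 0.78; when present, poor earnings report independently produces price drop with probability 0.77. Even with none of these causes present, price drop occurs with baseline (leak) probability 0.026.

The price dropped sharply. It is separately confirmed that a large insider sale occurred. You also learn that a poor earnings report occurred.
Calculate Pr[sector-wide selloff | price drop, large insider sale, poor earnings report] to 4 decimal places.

Under noisy-OR, P(price drop | causes) = 1 − (1−0.026)·∏(1−qᵢ) over the active causes.
For the numerator, keep only sector-wide selloff=true terms: 0.99655×0.29 = 0.289000
The normalizing constant is 0.984319×0.71 + 0.99655×0.29 = 0.987866
P(sector-wide selloff | price drop, large insider sale, poor earnings report) = 0.289000/0.987866 ≈ 0.2925

Pr[sector-wide selloff | price drop, large insider sale, poor earnings report] ≈ 0.2925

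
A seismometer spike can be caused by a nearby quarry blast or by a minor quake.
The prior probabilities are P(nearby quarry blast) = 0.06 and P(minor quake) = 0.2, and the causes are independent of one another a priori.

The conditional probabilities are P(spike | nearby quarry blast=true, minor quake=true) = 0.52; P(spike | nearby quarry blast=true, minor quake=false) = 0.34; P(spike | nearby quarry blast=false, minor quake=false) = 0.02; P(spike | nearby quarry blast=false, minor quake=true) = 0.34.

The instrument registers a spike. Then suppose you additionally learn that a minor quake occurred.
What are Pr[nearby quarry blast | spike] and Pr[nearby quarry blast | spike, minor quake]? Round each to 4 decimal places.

Enumerate the 4 (nearby quarry blast, minor quake) configurations and weight by the priors:
  P(spike) = 0.02·0.94·0.8 + 0.34·0.94·0.2 + 0.34·0.06·0.8 + 0.52·0.06·0.2
        = 0.015040 + 0.063920 + 0.016320 + 0.006240 = 0.101520
Keeping only the nearby quarry blast-present terms gives 0.022560, so
  P(nearby quarry blast | spike) = 0.022560 / 0.101520 ≈ 0.2222

Now condition on the additional information:
Enumerate both values of nearby quarry blast and weight by the priors:
  P(spike | minor quake) = 0.34·0.94 + 0.52·0.06
        = 0.319600 + 0.031200 = 0.350800
Keeping only the nearby quarry blast-present terms gives 0.031200, so
  P(nearby quarry blast | spike, minor quake) = 0.031200 / 0.350800 ≈ 0.0889

Pr[nearby quarry blast | spike] ≈ 0.2222; Pr[nearby quarry blast | spike, minor quake] ≈ 0.0889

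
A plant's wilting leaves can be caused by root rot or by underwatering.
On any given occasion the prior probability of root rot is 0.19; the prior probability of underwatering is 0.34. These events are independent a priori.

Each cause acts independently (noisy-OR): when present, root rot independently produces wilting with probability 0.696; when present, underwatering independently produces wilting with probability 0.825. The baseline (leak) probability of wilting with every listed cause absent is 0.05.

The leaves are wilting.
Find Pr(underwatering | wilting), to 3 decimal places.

Pr(underwatering | wilting) ≈ 0.715

Under noisy-OR, P(wilting | causes) = 1 − (1−0.05)·∏(1−qᵢ) over the active causes.
By total probability over the 4 (root rot, underwatering) configurations:
  P(wilting) = 0.05·0.81·0.66 + 0.83375·0.81·0.34 + 0.7112·0.19·0.66 + 0.94946·0.19·0.34
        = 0.026730 + 0.229615 + 0.089184 + 0.061335 = 0.406864
The terms with underwatering present sum to 0.290950, so
  P(underwatering | wilting) = 0.290950 / 0.406864 ≈ 0.715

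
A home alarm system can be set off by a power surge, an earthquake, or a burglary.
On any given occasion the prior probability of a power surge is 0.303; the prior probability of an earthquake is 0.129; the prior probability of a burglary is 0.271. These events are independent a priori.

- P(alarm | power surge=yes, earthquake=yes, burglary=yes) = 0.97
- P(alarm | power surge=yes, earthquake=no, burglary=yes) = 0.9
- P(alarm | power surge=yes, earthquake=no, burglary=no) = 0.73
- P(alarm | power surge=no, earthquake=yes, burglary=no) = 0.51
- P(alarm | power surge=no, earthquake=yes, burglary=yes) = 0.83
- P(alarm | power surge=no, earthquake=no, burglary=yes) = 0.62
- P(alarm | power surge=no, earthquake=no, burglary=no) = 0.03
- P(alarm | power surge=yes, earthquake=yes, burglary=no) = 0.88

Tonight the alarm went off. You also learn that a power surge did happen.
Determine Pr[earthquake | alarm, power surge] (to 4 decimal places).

Pr[earthquake | alarm, power surge] ≈ 0.1472

P(alarm | power surge) = 0.73*0.871*0.729 + 0.9*0.871*0.271 + 0.88*0.129*0.729 + 0.97*0.129*0.271 = 0.463520 + 0.212437 + 0.082756 + 0.033910 = 0.792623
The earthquake-present share is 0.082756 + 0.033910 = 0.116666.
Hence the posterior is 0.116666/0.792623 ≈ 0.1472.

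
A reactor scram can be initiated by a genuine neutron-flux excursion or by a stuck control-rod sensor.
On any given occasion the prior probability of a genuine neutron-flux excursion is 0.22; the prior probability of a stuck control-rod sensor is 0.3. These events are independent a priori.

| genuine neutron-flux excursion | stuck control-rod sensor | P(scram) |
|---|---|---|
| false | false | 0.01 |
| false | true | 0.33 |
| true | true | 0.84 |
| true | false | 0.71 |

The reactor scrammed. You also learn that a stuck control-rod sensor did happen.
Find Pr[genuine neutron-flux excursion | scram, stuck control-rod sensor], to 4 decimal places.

Pr[genuine neutron-flux excursion | scram, stuck control-rod sensor] ≈ 0.4179

Sum P(scram|·) weighted by the priors over both values of genuine neutron-flux excursion:
  P(scram | stuck control-rod sensor) = 0.33×0.78 + 0.84×0.22
        = 0.257400 + 0.184800 = 0.442200
Keeping only the genuine neutron-flux excursion-present terms gives 0.184800, so
  P(genuine neutron-flux excursion | scram, stuck control-rod sensor) = 0.184800 / 0.442200 ≈ 0.4179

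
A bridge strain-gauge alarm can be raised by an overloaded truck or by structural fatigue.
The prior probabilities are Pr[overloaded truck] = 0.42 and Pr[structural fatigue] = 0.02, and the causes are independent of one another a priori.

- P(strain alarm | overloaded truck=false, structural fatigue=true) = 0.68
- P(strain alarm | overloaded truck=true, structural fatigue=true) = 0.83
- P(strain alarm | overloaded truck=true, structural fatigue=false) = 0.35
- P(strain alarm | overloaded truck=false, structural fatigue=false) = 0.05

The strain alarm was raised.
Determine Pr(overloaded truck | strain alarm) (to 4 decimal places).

Pr(overloaded truck | strain alarm) ≈ 0.8062

P(strain alarm) = 0.05*0.58*0.98 + 0.68*0.58*0.02 + 0.35*0.42*0.98 + 0.83*0.42*0.02 = 0.028420 + 0.007888 + 0.144060 + 0.006972 = 0.187340
The overloaded truck-present share is 0.144060 + 0.006972 = 0.151032.
Hence the posterior is 0.151032/0.187340 ≈ 0.8062.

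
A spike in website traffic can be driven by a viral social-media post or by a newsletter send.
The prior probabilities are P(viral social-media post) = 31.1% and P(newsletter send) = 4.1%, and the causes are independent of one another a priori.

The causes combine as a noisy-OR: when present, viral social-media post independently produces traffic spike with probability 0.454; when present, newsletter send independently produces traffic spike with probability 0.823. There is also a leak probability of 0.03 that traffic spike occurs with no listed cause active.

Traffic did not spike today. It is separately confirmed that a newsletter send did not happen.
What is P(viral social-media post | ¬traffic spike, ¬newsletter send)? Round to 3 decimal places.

P(viral social-media post | ¬traffic spike, ¬newsletter send) ≈ 0.198

Under noisy-OR, P(traffic spike | causes) = 1 − (1−0.03)·∏(1−qᵢ) over the active causes.
P(¬traffic spike | ¬newsletter send) = 0.97*0.689 + 0.52962*0.311 = 0.668330 + 0.164712 = 0.833042
Of this, 0.164712 comes from 0.52962*0.311 (the viral social-media post=true cases).
P(viral social-media post | ¬traffic spike, ¬newsletter send) = 0.164712 / 0.833042 ≈ 0.198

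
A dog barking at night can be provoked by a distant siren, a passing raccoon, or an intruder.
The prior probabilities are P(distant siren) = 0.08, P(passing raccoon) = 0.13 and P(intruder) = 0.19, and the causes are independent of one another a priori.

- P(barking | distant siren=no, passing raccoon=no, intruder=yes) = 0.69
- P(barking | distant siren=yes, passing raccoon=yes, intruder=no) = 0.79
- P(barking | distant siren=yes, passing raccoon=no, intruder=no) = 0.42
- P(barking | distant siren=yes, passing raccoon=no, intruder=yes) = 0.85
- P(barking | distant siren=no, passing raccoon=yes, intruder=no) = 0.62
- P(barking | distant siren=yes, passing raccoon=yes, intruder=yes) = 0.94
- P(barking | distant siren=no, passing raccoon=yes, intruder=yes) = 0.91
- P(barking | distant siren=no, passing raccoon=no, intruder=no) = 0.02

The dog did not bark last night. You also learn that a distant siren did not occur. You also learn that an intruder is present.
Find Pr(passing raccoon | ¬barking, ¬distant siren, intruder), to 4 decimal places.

P(¬barking | ¬distant siren, intruder) = 0.31*0.87 + 0.09*0.13 = 0.269700 + 0.011700 = 0.281400
The passing raccoon-present share is 0.09*0.13 = 0.011700.
P(passing raccoon | ¬barking, ¬distant siren, intruder) = 0.011700 / 0.281400 ≈ 0.0416

Pr(passing raccoon | ¬barking, ¬distant siren, intruder) ≈ 0.0416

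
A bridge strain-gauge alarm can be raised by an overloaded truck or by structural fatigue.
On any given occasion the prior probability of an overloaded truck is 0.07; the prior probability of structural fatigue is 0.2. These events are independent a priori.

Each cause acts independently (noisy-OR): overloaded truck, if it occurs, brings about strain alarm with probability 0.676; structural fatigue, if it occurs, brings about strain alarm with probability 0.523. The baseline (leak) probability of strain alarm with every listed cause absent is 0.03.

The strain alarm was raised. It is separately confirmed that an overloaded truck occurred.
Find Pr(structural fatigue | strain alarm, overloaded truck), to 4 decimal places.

Under noisy-OR, P(strain alarm | causes) = 1 − (1−0.03)·∏(1−qᵢ) over the active causes.
Numerator (weight on configurations with structural fatigue): 0.850088*0.2 = 0.170018
The normalizing constant is 0.68572*0.8 + 0.850088*0.2 = 0.718594
P(structural fatigue | strain alarm, overloaded truck) = 0.170018/0.718594 ≈ 0.2366

Pr(structural fatigue | strain alarm, overloaded truck) ≈ 0.2366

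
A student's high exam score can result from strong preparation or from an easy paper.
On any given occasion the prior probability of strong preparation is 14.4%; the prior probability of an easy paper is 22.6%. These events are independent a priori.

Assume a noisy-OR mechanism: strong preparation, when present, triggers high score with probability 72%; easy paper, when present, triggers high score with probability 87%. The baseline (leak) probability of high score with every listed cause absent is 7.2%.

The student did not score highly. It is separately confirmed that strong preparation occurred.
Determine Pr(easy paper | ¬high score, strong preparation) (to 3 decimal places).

Under noisy-OR, P(high score | causes) = 1 − (1−0.072)·∏(1−qᵢ) over the active causes.
P(¬high score | strong preparation) = 0.25984*0.774 + 0.033779*0.226 = 0.201116 + 0.007634 = 0.208750
Restricting to configurations with easy paper present: 0.033779*0.226 = 0.007634.
Hence the posterior is 0.007634/0.208750 ≈ 0.037.

Pr(easy paper | ¬high score, strong preparation) ≈ 0.037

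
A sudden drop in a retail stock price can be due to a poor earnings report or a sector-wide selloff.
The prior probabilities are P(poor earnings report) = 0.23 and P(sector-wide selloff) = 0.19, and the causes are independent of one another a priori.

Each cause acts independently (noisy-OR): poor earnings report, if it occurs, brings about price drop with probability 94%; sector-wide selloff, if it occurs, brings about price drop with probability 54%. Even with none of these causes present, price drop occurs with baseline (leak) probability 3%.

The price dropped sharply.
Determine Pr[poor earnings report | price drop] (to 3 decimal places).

Pr[poor earnings report | price drop] ≈ 0.686

Under noisy-OR, P(price drop | causes) = 1 − (1−0.03)·∏(1−qᵢ) over the active causes.
P(price drop) = 0.03·0.77·0.81 + 0.5538·0.77·0.19 + 0.9418·0.23·0.81 + 0.973228·0.23·0.19 = 0.018711 + 0.081021 + 0.175457 + 0.042530 = 0.317719
Of this, 0.217987 comes from 0.175457 + 0.042530 (the poor earnings report=true cases).
Hence the posterior is 0.217987/0.317719 ≈ 0.686.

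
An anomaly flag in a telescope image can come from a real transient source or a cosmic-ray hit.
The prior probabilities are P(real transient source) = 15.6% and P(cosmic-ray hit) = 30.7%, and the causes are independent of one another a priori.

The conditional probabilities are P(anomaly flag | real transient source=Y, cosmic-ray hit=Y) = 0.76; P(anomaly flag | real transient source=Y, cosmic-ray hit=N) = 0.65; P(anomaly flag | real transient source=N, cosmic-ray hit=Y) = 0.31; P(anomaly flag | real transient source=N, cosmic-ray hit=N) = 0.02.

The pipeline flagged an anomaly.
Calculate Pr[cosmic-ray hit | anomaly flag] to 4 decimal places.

Pr[cosmic-ray hit | anomaly flag] ≈ 0.5875

Enumerate the 4 (real transient source, cosmic-ray hit) configurations and weight by the priors:
  P(anomaly flag) = 0.02*0.844*0.693 + 0.31*0.844*0.307 + 0.65*0.156*0.693 + 0.76*0.156*0.307
        = 0.011698 + 0.080323 + 0.070270 + 0.036398 = 0.198689
Keeping only the cosmic-ray hit-present terms gives 0.116721, so
  P(cosmic-ray hit | anomaly flag) = 0.116721 / 0.198689 ≈ 0.5875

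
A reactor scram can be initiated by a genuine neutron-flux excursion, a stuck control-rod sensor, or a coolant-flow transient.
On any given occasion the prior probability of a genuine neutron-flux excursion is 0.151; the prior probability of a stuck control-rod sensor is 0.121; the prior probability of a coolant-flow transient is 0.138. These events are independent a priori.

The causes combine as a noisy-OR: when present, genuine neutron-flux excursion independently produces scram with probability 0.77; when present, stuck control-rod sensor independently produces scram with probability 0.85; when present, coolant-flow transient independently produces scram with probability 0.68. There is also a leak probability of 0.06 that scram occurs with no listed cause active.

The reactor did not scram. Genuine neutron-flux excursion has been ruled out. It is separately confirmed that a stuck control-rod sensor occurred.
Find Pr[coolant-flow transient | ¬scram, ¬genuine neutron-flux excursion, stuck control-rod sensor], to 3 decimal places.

Pr[coolant-flow transient | ¬scram, ¬genuine neutron-flux excursion, stuck control-rod sensor] ≈ 0.049

Under noisy-OR, P(scram | causes) = 1 − (1−0.06)·∏(1−qᵢ) over the active causes.
P(¬scram | ¬genuine neutron-flux excursion, stuck control-rod sensor) = 0.141*0.862 + 0.04512*0.138 = 0.121542 + 0.006227 = 0.127769
The coolant-flow transient-present share is 0.04512*0.138 = 0.006227.
Hence the posterior is 0.006227/0.127769 ≈ 0.049.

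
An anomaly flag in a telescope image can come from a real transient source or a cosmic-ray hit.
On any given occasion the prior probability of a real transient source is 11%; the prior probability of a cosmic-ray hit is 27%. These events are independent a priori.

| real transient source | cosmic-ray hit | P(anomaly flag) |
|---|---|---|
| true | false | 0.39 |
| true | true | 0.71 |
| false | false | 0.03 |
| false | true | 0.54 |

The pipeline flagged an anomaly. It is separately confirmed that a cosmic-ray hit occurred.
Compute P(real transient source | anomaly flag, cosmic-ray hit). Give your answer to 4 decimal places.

P(real transient source | anomaly flag, cosmic-ray hit) ≈ 0.1398

P(anomaly flag | cosmic-ray hit) = 0.54·0.89 + 0.71·0.11 = 0.480600 + 0.078100 = 0.558700
The real transient source-present share is 0.71·0.11 = 0.078100.
Hence the posterior is 0.078100/0.558700 ≈ 0.1398.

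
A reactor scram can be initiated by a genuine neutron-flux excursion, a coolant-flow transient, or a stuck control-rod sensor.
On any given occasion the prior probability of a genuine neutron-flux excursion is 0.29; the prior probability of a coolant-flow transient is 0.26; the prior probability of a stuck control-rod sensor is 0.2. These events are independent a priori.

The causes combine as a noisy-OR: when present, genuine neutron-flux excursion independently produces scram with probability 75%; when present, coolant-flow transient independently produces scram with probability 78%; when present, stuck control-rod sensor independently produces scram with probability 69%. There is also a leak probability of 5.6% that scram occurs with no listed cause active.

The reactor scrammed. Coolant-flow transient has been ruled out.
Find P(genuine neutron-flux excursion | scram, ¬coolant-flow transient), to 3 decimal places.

P(genuine neutron-flux excursion | scram, ¬coolant-flow transient) ≈ 0.636

Under noisy-OR, P(scram | causes) = 1 − (1−0.056)·∏(1−qᵢ) over the active causes.
By total probability over the 4 (genuine neutron-flux excursion, stuck control-rod sensor) configurations:
  P(scram | ¬coolant-flow transient) = 0.056*0.71*0.8 + 0.70736*0.71*0.2 + 0.764*0.29*0.8 + 0.92684*0.29*0.2
        = 0.031808 + 0.100445 + 0.177248 + 0.053757 = 0.363258
Keeping only the genuine neutron-flux excursion-present terms gives 0.231005, so
  P(genuine neutron-flux excursion | scram, ¬coolant-flow transient) = 0.231005 / 0.363258 ≈ 0.636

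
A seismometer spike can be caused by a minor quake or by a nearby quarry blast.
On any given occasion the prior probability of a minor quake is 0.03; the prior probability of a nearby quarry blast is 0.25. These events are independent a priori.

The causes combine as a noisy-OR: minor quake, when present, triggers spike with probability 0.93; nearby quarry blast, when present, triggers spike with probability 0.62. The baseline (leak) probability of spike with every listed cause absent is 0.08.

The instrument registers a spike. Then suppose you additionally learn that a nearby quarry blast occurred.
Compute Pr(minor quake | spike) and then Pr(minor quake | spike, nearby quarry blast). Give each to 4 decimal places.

Pr(minor quake | spike) ≈ 0.1161; Pr(minor quake | spike, nearby quarry blast) ≈ 0.0443

Under noisy-OR, P(spike | causes) = 1 − (1−0.08)·∏(1−qᵢ) over the active causes.
P(spike) = 0.08*0.97*0.75 + 0.6504*0.97*0.25 + 0.9356*0.03*0.75 + 0.975528*0.03*0.25 = 0.058200 + 0.157722 + 0.021051 + 0.007316 = 0.244289
Of this, 0.028367 comes from 0.021051 + 0.007316 (the minor quake=true cases).
P(minor quake | spike) = 0.028367 / 0.244289 ≈ 0.1161

Now also conditioning on nearby quarry blast=true:
P(spike | nearby quarry blast) = 0.6504·0.97 + 0.975528·0.03 = 0.630888 + 0.029266 = 0.660154
The minor quake-present share is 0.975528·0.03 = 0.029266.
Hence the posterior is 0.029266/0.660154 ≈ 0.0443.
Conditioning on nearby quarry blast lowers the posterior on minor quake: the classic explaining-away effect in a common-effect structure.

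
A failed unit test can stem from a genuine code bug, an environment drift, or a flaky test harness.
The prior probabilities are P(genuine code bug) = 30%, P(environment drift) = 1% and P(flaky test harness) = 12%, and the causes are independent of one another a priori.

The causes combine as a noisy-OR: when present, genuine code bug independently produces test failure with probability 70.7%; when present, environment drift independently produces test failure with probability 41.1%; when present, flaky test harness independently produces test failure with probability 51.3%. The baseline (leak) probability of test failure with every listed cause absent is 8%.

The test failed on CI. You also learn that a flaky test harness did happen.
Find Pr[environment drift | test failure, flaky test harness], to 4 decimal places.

Under noisy-OR, P(test failure | causes) = 1 − (1−0.08)·∏(1−qᵢ) over the active causes.
By total probability over the 4 (genuine code bug, environment drift) configurations:
  P(test failure | flaky test harness) = 0.55196*0.7*0.99 + 0.736104*0.7*0.01 + 0.868724*0.3*0.99 + 0.922679*0.3*0.01
        = 0.382508 + 0.005153 + 0.258011 + 0.002768 = 0.648440
Configurations with environment drift contribute 0.007921, so
  P(environment drift | test failure, flaky test harness) = 0.007921 / 0.648440 ≈ 0.0122

Pr[environment drift | test failure, flaky test harness] ≈ 0.0122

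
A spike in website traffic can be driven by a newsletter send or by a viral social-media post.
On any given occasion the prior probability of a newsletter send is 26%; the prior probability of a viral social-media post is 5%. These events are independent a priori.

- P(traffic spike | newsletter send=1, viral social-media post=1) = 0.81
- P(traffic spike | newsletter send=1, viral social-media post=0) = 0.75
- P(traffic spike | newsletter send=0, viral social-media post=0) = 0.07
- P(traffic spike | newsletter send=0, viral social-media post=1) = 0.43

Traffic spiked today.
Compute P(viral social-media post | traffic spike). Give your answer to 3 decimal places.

Weight on viral social-media post=true, given the evidence: 0.015910 + 0.010530 = 0.026440
The normalizing constant is 0.07·0.74·0.95 + 0.43·0.74·0.05 + 0.75·0.26·0.95 + 0.81·0.26·0.05 = 0.260900
P(viral social-media post | traffic spike) = 0.026440/0.260900 ≈ 0.101

P(viral social-media post | traffic spike) ≈ 0.101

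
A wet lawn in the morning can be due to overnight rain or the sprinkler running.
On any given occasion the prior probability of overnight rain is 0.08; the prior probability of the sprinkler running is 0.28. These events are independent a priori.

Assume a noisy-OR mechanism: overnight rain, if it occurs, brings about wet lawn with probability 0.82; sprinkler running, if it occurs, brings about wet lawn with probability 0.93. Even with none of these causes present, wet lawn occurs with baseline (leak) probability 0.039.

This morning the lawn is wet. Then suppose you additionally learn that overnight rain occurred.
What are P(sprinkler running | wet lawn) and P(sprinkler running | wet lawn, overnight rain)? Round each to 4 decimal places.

P(sprinkler running | wet lawn) ≈ 0.7813; P(sprinkler running | wet lawn, overnight rain) ≈ 0.3172

Under noisy-OR, P(wet lawn | causes) = 1 − (1−0.039)·∏(1−qᵢ) over the active causes.
P(wet lawn) = 0.039·0.92·0.72 + 0.93273·0.92·0.28 + 0.82702·0.08·0.72 + 0.987891·0.08·0.28 = 0.025834 + 0.240271 + 0.047636 + 0.022129 = 0.335870
Of this, 0.262400 comes from 0.240271 + 0.022129 (the sprinkler running=true cases).
P(sprinkler running | wet lawn) = 0.262400 / 0.335870 ≈ 0.7813

With the extra evidence:
By total probability over both values of sprinkler running:
  P(wet lawn | overnight rain) = 0.82702·0.72 + 0.987891·0.28
        = 0.595454 + 0.276609 = 0.872063
Keeping only the sprinkler running-present terms gives 0.276609, so
  P(sprinkler running | wet lawn, overnight rain) = 0.276609 / 0.872063 ≈ 0.3172
Conditioning on overnight rain lowers the posterior on sprinkler running: the classic explaining-away effect in a common-effect structure.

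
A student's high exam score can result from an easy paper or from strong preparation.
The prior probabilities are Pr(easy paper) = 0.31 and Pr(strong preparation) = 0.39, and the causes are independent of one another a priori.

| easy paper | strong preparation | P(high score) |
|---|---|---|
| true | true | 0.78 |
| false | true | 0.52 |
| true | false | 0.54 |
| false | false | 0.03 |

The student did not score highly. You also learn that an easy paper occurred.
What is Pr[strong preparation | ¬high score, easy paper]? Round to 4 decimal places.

Numerator (weight on configurations with strong preparation): 0.22·0.39 = 0.085800
Denominator P(¬high score | easy paper): 0.46·0.61 + 0.22·0.39 = 0.366400
Posterior = 0.085800 / 0.366400 ≈ 0.2342

Pr[strong preparation | ¬high score, easy paper] ≈ 0.2342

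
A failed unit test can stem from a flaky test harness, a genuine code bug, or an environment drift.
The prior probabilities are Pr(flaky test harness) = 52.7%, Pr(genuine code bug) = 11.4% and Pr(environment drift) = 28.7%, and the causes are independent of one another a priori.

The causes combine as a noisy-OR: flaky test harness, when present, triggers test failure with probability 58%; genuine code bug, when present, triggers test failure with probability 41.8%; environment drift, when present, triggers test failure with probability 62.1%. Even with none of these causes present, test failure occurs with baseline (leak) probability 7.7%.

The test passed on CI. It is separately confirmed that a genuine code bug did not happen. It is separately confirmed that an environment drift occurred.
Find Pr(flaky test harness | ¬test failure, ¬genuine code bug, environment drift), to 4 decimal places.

Pr(flaky test harness | ¬test failure, ¬genuine code bug, environment drift) ≈ 0.3188

Under noisy-OR, P(test failure | causes) = 1 − (1−0.077)·∏(1−qᵢ) over the active causes.
P(¬test failure | ¬genuine code bug, environment drift) = 0.349817*0.473 + 0.146923*0.527 = 0.165463 + 0.077428 = 0.242891
Of this, 0.077428 comes from 0.146923*0.527 (the flaky test harness=true cases).
Hence the posterior is 0.077428/0.242891 ≈ 0.3188.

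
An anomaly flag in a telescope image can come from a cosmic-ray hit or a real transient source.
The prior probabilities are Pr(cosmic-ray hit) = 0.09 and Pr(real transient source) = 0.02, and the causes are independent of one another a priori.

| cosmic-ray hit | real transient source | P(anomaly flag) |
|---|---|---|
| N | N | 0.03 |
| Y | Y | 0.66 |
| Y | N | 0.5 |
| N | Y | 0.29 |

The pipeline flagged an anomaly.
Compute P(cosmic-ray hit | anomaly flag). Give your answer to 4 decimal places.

Weight on cosmic-ray hit=true, given the evidence: 0.044100 + 0.001188 = 0.045288
Normalizer over all consistent configurations: 0.03·0.91·0.98 + 0.29·0.91·0.02 + 0.5·0.09·0.98 + 0.66·0.09·0.02 = 0.077320
P(cosmic-ray hit | anomaly flag) = 0.045288/0.077320 ≈ 0.5857

P(cosmic-ray hit | anomaly flag) ≈ 0.5857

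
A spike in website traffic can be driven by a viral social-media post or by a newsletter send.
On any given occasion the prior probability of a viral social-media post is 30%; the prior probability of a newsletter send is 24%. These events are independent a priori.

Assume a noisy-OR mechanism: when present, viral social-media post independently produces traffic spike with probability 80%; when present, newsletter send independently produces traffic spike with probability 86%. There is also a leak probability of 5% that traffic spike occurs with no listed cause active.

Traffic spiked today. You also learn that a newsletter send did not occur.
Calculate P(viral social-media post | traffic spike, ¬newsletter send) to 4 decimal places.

P(viral social-media post | traffic spike, ¬newsletter send) ≈ 0.8741

Under noisy-OR, P(traffic spike | causes) = 1 − (1−0.05)·∏(1−qᵢ) over the active causes.
Numerator (weight on configurations with viral social-media post): 0.81·0.3 = 0.243000
Normalizer over all consistent configurations: 0.05·0.7 + 0.81·0.3 = 0.278000
Posterior = 0.243000 / 0.278000 ≈ 0.8741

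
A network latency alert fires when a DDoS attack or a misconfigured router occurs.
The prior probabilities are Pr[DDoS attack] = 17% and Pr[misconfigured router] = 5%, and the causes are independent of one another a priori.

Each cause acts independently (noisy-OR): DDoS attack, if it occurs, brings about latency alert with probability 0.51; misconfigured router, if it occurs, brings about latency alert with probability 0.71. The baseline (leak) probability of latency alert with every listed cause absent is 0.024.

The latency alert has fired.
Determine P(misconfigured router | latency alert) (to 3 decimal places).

P(misconfigured router | latency alert) ≈ 0.264

Under noisy-OR, P(latency alert | causes) = 1 − (1−0.024)·∏(1−qᵢ) over the active causes.
Weight on misconfigured router=true, given the evidence: 0.029754 + 0.007321 = 0.037075
Denominator P(latency alert): 0.024*0.83*0.95 + 0.71696*0.83*0.05 + 0.52176*0.17*0.95 + 0.86131*0.17*0.05 = 0.140263
P(misconfigured router | latency alert) = 0.037075/0.140263 ≈ 0.264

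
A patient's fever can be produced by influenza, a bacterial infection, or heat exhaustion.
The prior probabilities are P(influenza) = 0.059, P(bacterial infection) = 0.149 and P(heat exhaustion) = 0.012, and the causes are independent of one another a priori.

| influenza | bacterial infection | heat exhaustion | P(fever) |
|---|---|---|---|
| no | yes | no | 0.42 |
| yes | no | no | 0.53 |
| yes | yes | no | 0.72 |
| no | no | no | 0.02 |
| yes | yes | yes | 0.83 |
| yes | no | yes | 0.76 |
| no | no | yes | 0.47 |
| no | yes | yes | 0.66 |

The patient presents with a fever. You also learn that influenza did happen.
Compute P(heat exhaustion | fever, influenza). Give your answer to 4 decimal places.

P(heat exhaustion | fever, influenza) ≈ 0.0165

By total probability over the 4 (bacterial infection, heat exhaustion) configurations:
  P(fever | influenza) = 0.53·0.851·0.988 + 0.76·0.851·0.012 + 0.72·0.149·0.988 + 0.83·0.149·0.012
        = 0.445618 + 0.007761 + 0.105993 + 0.001484 = 0.560856
The terms with heat exhaustion present sum to 0.009245, so
  P(heat exhaustion | fever, influenza) = 0.009245 / 0.560856 ≈ 0.0165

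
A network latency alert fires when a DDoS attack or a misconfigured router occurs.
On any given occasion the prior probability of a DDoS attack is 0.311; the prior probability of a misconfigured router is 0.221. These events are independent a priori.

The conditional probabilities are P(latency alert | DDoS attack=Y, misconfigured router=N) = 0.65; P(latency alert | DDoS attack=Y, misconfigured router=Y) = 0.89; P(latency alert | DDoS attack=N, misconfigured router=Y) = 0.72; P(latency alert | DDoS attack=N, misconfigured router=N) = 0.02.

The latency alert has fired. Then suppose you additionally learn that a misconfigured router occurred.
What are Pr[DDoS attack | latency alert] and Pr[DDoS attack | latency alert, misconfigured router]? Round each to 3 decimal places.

Numerator (weight on configurations with DDoS attack): 0.157475 + 0.061171 = 0.218646
Denominator P(latency alert): 0.02*0.689*0.779 + 0.72*0.689*0.221 + 0.65*0.311*0.779 + 0.89*0.311*0.221 = 0.339015
Posterior = 0.218646 / 0.339015 ≈ 0.645

Now also conditioning on misconfigured router=true:
Sum P(latency alert|·) weighted by the priors over both values of DDoS attack:
  P(latency alert | misconfigured router) = 0.72×0.689 + 0.89×0.311
        = 0.496080 + 0.276790 = 0.772870
Configurations with DDoS attack contribute 0.276790, so
  P(DDoS attack | latency alert, misconfigured router) = 0.276790 / 0.772870 ≈ 0.358
The drop from 0.645 to 0.358 is the explaining-away (discounting) effect.

Pr[DDoS attack | latency alert] ≈ 0.645; Pr[DDoS attack | latency alert, misconfigured router] ≈ 0.358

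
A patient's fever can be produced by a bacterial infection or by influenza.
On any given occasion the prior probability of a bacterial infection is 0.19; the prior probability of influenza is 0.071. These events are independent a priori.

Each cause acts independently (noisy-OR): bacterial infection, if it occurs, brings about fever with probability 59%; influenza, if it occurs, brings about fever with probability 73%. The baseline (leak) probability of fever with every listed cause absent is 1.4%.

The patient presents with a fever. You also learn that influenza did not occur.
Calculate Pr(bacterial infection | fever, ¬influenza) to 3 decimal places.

Pr(bacterial infection | fever, ¬influenza) ≈ 0.909

Under noisy-OR, P(fever | causes) = 1 − (1−0.014)·∏(1−qᵢ) over the active causes.
P(fever | ¬influenza) = 0.014×0.81 + 0.59574×0.19 = 0.011340 + 0.113191 = 0.124531
Restricting to configurations with bacterial infection present: 0.59574×0.19 = 0.113191.
So P(bacterial infection | fever, ¬influenza) = 0.113191/0.124531 ≈ 0.909.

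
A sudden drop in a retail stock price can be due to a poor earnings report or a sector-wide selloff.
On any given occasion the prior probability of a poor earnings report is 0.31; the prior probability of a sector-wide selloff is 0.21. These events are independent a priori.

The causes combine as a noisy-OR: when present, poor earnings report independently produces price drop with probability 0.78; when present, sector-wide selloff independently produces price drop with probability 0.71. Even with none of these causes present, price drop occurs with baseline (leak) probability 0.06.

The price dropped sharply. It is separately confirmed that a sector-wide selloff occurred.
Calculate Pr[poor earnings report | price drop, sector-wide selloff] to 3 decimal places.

Under noisy-OR, P(price drop | causes) = 1 − (1−0.06)·∏(1−qᵢ) over the active causes.
Enumerate both values of poor earnings report and weight by the priors:
  P(price drop | sector-wide selloff) = 0.7274×0.69 + 0.940028×0.31
        = 0.501906 + 0.291409 = 0.793315
Keeping only the poor earnings report-present terms gives 0.291409, so
  P(poor earnings report | price drop, sector-wide selloff) = 0.291409 / 0.793315 ≈ 0.367

Pr[poor earnings report | price drop, sector-wide selloff] ≈ 0.367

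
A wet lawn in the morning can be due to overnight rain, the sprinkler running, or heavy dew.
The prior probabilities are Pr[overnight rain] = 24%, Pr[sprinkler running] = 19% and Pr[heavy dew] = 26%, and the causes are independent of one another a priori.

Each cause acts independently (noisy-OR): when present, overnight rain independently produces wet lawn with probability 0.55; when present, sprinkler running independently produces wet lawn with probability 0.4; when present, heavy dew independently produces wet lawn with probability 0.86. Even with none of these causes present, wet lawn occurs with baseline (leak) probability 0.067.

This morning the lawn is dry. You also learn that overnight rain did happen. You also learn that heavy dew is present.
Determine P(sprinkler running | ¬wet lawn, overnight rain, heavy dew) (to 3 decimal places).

P(sprinkler running | ¬wet lawn, overnight rain, heavy dew) ≈ 0.123

Under noisy-OR, P(wet lawn | causes) = 1 − (1−0.067)·∏(1−qᵢ) over the active causes.
Numerator (weight on configurations with sprinkler running): 0.035267*0.19 = 0.006701
The normalizing constant is 0.058779*0.81 + 0.035267*0.19 = 0.054312
Posterior = 0.006701 / 0.054312 ≈ 0.123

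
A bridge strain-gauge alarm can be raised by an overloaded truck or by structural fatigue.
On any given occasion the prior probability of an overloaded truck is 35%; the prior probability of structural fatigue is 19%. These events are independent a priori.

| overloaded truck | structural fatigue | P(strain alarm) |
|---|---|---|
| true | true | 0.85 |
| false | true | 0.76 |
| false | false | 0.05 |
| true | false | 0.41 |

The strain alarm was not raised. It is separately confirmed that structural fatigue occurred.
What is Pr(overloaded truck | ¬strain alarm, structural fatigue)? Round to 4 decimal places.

Pr(overloaded truck | ¬strain alarm, structural fatigue) ≈ 0.2518

For the numerator, keep only overloaded truck=true terms: 0.15*0.35 = 0.052500
Normalizer over all consistent configurations: 0.24*0.65 + 0.15*0.35 = 0.208500
Posterior = 0.052500 / 0.208500 ≈ 0.2518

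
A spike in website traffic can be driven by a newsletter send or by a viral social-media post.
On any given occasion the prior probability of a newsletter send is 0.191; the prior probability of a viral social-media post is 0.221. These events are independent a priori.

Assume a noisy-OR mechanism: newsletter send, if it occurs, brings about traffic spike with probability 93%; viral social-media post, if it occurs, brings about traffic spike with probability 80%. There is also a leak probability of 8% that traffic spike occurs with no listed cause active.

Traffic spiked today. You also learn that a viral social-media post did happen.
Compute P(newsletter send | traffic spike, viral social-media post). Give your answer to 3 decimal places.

P(newsletter send | traffic spike, viral social-media post) ≈ 0.222

Under noisy-OR, P(traffic spike | causes) = 1 − (1−0.08)·∏(1−qᵢ) over the active causes.
P(traffic spike | viral social-media post) = 0.816×0.809 + 0.98712×0.191 = 0.660144 + 0.188540 = 0.848684
The newsletter send-present share is 0.98712×0.191 = 0.188540.
P(newsletter send | traffic spike, viral social-media post) = 0.188540 / 0.848684 ≈ 0.222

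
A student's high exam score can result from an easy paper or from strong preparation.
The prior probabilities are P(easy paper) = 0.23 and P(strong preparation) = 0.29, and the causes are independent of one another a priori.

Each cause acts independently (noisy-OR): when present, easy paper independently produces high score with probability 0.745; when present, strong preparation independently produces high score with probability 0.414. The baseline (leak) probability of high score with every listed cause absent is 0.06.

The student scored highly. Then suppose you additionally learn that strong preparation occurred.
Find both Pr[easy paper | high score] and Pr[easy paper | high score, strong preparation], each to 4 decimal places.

Under noisy-OR, P(high score | causes) = 1 − (1−0.06)·∏(1−qᵢ) over the active causes.
P(high score) = 0.06×0.77×0.71 + 0.44916×0.77×0.29 + 0.7603×0.23×0.71 + 0.859536×0.23×0.29 = 0.032802 + 0.100297 + 0.124157 + 0.057331 = 0.314587
Of this, 0.181488 comes from 0.124157 + 0.057331 (the easy paper=true cases).
P(easy paper | high score) = 0.181488 / 0.314587 ≈ 0.5769

With the extra evidence:
By total probability over both values of easy paper:
  P(high score | strong preparation) = 0.44916×0.77 + 0.859536×0.23
        = 0.345853 + 0.197693 = 0.543546
Keeping only the easy paper-present terms gives 0.197693, so
  P(easy paper | high score, strong preparation) = 0.197693 / 0.543546 ≈ 0.3637
The drop from 0.5769 to 0.3637 is the explaining-away (discounting) effect.

Pr[easy paper | high score] ≈ 0.5769; Pr[easy paper | high score, strong preparation] ≈ 0.3637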